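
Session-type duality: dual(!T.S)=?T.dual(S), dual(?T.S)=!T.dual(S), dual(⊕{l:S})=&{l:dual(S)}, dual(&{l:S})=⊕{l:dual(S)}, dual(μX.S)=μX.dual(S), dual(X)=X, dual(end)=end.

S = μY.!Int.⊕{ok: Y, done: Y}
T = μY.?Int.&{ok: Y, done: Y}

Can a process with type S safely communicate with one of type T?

YES

μY vs μY  ✓ (rec unchanged)
  !Int vs ?Int  ✓
    ⊕{ok,done} vs &{ok,done}  ✓ same labels
      case ok:
        Y vs Y  ✓
      case done:
        Y vs Y  ✓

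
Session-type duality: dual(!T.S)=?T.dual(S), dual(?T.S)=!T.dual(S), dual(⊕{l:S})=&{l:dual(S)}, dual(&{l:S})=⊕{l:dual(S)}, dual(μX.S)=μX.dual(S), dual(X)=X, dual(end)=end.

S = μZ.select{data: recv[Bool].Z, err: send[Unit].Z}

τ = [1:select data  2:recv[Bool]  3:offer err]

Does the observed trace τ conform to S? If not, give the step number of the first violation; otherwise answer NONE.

[1] select data  ✓  cont: recv[Bool].μZ.…
[2] recv[Bool]  ✓  cont: μZ.…
[3] got offer err, protocol expects select data or select err  ✗

3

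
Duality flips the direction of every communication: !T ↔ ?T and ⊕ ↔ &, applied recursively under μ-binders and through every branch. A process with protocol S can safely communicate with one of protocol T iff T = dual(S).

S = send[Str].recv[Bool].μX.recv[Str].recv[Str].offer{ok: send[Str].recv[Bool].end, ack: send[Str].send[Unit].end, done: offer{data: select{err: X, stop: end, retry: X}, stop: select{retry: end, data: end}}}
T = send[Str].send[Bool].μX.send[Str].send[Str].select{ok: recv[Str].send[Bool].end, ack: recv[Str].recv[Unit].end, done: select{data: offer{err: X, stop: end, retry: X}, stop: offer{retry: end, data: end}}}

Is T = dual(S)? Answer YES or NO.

send[Str] vs send[Str]  ✗ same direction on both sides — not dual

NO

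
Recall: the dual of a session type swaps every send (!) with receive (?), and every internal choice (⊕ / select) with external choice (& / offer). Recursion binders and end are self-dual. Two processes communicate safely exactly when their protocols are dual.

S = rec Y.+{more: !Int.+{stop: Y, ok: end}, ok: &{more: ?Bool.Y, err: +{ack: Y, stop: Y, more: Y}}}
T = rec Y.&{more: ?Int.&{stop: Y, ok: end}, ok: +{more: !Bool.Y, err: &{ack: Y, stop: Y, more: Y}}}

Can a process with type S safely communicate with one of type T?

rec Y vs rec Y  match (μ self-dual)
  +{more,ok} vs &{more,ok}  match label sets agree
    • more:
      !Int vs ?Int  match
        +{stop,ok} vs &{stop,ok}  match label sets agree
          • stop:
            Y vs Y  match
          • ok:
            end vs end  match
    • ok:
      &{more,err} vs +{more,err}  match label sets agree
        • more:
          ?Bool vs !Bool  match
            Y vs Y  match
        • err:
          +{ack,stop,more} vs &{ack,stop,more}  match label sets agree
            • ack:
              Y vs Y  match
            • stop:
              Y vs Y  match
            • more:
              Y vs Y  match

YES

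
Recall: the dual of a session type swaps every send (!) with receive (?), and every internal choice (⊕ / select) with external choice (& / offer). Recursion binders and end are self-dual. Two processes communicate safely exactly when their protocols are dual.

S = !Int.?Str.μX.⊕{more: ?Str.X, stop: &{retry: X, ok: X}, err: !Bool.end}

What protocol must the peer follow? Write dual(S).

?Int.!Str.μX.&{more: !Str.X, stop: ⊕{retry: X, ok: X}, err: ?Bool.end}

!Int = ?Int
  ?Str = !Str
    μX = μX  (μ self-dual)
      ⊕{more,stop,err} = &{more,stop,err}  (select→offer)
        [more]
          ?Str = !Str
            dual(X) = X
        [stop]
          &{retry,ok} = ⊕{retry,ok}  (offer→select)
            [retry]
              dual(X) = X
            [ok]
              dual(X) = X
        [err]
          !Bool = ?Bool
            dual(end) = end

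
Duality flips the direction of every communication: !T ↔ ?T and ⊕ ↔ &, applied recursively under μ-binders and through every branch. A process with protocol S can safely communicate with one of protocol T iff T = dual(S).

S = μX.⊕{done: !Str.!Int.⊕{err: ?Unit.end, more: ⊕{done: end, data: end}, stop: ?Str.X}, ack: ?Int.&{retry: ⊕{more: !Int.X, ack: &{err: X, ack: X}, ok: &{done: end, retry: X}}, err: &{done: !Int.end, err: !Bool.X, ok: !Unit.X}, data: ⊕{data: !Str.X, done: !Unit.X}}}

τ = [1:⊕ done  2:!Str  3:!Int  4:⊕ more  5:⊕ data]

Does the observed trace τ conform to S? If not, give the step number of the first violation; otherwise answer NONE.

@1 ⊕ done  ok  now at !Str.!Int.⊕{err: ?Unit.end, more: ⊕{done: end, data: end}, stop: ?Str.μX.…}
@2 !Str  ok  now at !Int.⊕{err: ?Unit.end, more: ⊕{done: end, data: end}, stop: ?Str.μX.…}
@3 !Int  ok  now at ⊕{err: ?Unit.end, more: ⊕{done: end, data: end}, stop: ?Str.μX.…}
@4 ⊕ more  ok  now at ⊕{done: end, data: end}
@5 ⊕ data  ok  now at end
trace exhausted — no violation

NONE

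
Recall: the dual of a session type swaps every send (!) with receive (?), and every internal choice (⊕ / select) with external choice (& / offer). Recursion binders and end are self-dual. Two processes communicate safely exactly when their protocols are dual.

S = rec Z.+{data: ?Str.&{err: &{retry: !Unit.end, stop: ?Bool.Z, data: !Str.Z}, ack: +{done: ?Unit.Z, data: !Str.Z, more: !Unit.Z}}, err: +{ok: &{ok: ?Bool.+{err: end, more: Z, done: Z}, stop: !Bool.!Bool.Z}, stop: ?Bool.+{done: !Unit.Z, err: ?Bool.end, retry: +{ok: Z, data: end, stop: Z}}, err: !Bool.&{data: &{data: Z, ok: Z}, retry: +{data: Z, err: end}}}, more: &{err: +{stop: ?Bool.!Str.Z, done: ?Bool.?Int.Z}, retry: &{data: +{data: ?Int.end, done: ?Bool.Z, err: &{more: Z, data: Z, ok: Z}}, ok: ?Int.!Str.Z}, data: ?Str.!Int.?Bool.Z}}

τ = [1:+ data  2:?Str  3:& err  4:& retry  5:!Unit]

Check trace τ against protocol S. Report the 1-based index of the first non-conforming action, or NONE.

step 1: + data  ok  residual = ?Str.&{err: &{retry: !Unit.end, stop: ?Bool.rec Z.…, data: !Str.rec Z.…}, ack: +{done: ?Unit.rec Z.…, data: !Str.rec Z.…, more: !Unit.rec Z.…}}
step 2: ?Str  ok  residual = &{err: &{retry: !Unit.end, stop: ?Bool.rec Z.…, data: !Str.rec Z.…}, ack: +{done: ?Unit.rec Z.…, data: !Str.rec Z.…, more: !Unit.rec Z.…}}
step 3: & err  ok  residual = &{retry: !Unit.end, stop: ?Bool.rec Z.…, data: !Str.rec Z.…}
step 4: & retry  ok  residual = !Unit.end
step 5: !Unit  ok  residual = end
all 5 steps conform

NONE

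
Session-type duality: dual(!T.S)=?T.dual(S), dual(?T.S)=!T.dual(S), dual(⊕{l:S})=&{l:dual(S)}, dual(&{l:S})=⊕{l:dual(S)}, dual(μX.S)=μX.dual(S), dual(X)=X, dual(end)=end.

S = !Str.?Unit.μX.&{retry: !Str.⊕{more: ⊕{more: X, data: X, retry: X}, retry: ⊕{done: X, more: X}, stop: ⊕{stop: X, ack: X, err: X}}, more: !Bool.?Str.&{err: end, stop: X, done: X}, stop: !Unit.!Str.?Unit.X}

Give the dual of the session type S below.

!Str ↦ ?Str
  ?Unit ↦ !Unit
    μX ↦ μX  (μ self-dual)
      &{retry,more,stop} ↦ ⊕{retry,more,stop}  (&→⊕)
        case retry:
          !Str ↦ ?Str
            ⊕{more,retry,stop} ↦ &{more,retry,stop}  (⊕→&)
              case more:
                ⊕{more,data,retry} ↦ &{more,data,retry}  (⊕→&)
                  case more:
                    X self-dual
                  case data:
                    X self-dual
                  case retry:
                    X self-dual
              case retry:
                ⊕{done,more} ↦ &{done,more}  (⊕→&)
                  case done:
                    X self-dual
                  case more:
                    X self-dual
              case stop:
                ⊕{stop,ack,err} ↦ &{stop,ack,err}  (⊕→&)
                  case stop:
                    X self-dual
                  case ack:
                    X self-dual
                  case err:
                    X self-dual
        case more:
          !Bool ↦ ?Bool
            ?Str ↦ !Str
              &{err,stop,done} ↦ ⊕{err,stop,done}  (&→⊕)
                case err:
                  end self-dual
                case stop:
                  X self-dual
                case done:
                  X self-dual
        case stop:
          !Unit ↦ ?Unit
            !Str ↦ ?Str
              ?Unit ↦ !Unit
                X self-dual

?Str.!Unit.μX.⊕{retry: ?Str.&{more: &{more: X, data: X, retry: X}, retry: &{done: X, more: X}, stop: &{stop: X, ack: X, err: X}}, more: ?Bool.!Str.⊕{err: end, stop: X, done: X}, stop: ?Unit.?Str.!Unit.X}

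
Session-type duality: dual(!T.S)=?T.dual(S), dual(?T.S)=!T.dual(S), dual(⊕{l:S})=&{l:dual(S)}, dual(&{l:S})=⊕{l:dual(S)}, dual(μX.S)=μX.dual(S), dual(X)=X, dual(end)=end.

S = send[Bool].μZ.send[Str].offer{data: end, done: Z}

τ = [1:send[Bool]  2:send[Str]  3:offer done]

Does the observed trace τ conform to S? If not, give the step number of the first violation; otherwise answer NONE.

@1 send[Bool]  ok  state: μZ.…
@2 send[Str]  ok  state: offer{data: end, done: μZ.…}
@3 offer done  ok  state: μZ.…
trace exhausted — no violation

NONE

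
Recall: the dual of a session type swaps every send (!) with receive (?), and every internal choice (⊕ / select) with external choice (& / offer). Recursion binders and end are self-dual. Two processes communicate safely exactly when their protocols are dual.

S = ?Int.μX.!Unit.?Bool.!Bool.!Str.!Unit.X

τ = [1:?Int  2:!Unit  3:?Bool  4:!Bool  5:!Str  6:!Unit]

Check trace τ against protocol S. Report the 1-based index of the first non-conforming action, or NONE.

step 1: ?Int  ✓  now at μX.…
step 2: !Unit  ✓  now at ?Bool.!Bool.!Str.!Unit.μX.…
step 3: ?Bool  ✓  now at !Bool.!Str.!Unit.μX.…
step 4: !Bool  ✓  now at !Str.!Unit.μX.…
step 5: !Str  ✓  now at !Unit.μX.…
step 6: !Unit  ✓  now at μX.…
trace exhausted — no violation

NONE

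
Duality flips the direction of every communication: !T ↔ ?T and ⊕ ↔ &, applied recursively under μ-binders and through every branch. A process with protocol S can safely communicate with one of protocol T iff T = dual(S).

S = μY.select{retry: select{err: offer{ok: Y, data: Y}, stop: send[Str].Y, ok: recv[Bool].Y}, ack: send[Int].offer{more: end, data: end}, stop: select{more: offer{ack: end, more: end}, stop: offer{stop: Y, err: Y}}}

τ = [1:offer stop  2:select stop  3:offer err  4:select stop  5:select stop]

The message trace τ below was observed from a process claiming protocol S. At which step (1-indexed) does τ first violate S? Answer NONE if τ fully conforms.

[1] got offer stop, protocol expects select retry or select ack or select stop  ✗

1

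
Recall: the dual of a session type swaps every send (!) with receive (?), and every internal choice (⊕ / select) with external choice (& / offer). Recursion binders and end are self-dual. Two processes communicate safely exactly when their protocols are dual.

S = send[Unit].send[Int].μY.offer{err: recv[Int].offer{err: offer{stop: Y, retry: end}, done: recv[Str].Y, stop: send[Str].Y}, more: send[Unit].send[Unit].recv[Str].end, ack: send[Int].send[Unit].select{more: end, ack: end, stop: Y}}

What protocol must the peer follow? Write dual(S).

send[Unit] = recv[Unit]
  send[Int] = recv[Int]
    μY = μY  (μ self-dual)
      offer{err,more,ack} = select{err,more,ack}  (external→internal)
        • err:
          recv[Int] = send[Int]
            offer{err,done,stop} = select{err,done,stop}  (external→internal)
              • err:
                offer{stop,retry} = select{stop,retry}  (external→internal)
                  • stop:
                    dual(Y) = Y
                  • retry:
                    dual(end) = end
              • done:
                recv[Str] = send[Str]
                  dual(Y) = Y
              • stop:
                send[Str] = recv[Str]
                  dual(Y) = Y
        • more:
          send[Unit] = recv[Unit]
            send[Unit] = recv[Unit]
              recv[Str] = send[Str]
                dual(end) = end
        • ack:
          send[Int] = recv[Int]
            send[Unit] = recv[Unit]
              select{more,ack,stop} = offer{more,ack,stop}  (internal→external)
                • more:
                  dual(end) = end
                • ack:
                  dual(end) = end
                • stop:
                  dual(Y) = Y

recv[Unit].recv[Int].μY.select{err: send[Int].select{err: select{stop: Y, retry: end}, done: send[Str].Y, stop: recv[Str].Y}, more: recv[Unit].recv[Unit].send[Str].end, ack: recv[Int].recv[Unit].offer{more: end, ack: end, stop: Y}}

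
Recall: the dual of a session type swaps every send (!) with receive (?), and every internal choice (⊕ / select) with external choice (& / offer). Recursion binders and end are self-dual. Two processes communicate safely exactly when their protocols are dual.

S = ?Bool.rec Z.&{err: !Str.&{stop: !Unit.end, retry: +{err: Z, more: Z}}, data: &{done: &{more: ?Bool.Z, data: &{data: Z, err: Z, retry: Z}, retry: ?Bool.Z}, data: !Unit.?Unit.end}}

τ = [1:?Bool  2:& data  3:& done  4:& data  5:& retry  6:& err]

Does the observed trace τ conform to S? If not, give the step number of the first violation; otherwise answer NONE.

NONE

@1 ?Bool  match  now at rec Z.…
@2 & data  match  now at &{done: &{more: ?Bool.rec Z.…, data: &{data: rec Z.…, err: rec Z.…, retry: rec Z.…}, retry: ?Bool.rec Z.…}, data: !Unit.?Unit.end}
@3 & done  match  now at &{more: ?Bool.rec Z.…, data: &{data: rec Z.…, err: rec Z.…, retry: rec Z.…}, retry: ?Bool.rec Z.…}
@4 & data  match  now at &{data: rec Z.…, err: rec Z.…, retry: rec Z.…}
@5 & retry  match  now at rec Z.…
@6 & err  match  now at !Str.&{stop: !Unit.end, retry: +{err: rec Z.…, more: rec Z.…}}
trace exhausted — no violation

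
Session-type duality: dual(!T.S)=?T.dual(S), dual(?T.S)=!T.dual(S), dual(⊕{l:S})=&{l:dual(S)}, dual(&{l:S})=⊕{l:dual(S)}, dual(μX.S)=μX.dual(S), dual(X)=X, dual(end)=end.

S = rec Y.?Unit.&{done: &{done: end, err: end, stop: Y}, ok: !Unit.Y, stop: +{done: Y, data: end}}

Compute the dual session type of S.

rec Y.!Unit.+{done: +{done: end, err: end, stop: Y}, ok: ?Unit.Y, stop: &{done: Y, data: end}}

rec Y → rec Y  (rec unchanged)
  ?Unit → !Unit
    &{done,ok,stop} → +{done,ok,stop}  (offer→select)
      case done:
        &{done,err,stop} → +{done,err,stop}  (offer→select)
          case done:
            dual(end) = end
          case err:
            dual(end) = end
          case stop:
            dual(Y) = Y
      case ok:
        !Unit → ?Unit
          dual(Y) = Y
      case stop:
        +{done,data} → &{done,data}  (select→offer)
          case done:
            dual(Y) = Y
          case data:
            dual(end) = end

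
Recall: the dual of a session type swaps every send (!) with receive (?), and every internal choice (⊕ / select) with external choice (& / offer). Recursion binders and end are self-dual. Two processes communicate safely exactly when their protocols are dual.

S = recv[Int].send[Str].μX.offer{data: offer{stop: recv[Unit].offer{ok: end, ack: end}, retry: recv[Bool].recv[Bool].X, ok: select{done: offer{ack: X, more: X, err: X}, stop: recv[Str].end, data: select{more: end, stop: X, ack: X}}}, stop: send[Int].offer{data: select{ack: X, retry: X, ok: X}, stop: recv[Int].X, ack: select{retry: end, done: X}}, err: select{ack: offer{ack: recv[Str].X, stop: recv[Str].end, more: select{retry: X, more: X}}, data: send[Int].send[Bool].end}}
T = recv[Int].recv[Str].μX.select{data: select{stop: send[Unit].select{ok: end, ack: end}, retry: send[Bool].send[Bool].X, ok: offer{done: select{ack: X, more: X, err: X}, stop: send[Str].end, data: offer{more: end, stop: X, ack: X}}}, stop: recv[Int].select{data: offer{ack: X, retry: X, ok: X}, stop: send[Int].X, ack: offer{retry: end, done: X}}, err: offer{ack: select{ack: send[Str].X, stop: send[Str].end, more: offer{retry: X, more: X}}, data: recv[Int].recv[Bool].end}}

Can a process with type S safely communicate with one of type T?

recv[Int] ‖ recv[Int]  ✗ same direction on both sides — not dual

NO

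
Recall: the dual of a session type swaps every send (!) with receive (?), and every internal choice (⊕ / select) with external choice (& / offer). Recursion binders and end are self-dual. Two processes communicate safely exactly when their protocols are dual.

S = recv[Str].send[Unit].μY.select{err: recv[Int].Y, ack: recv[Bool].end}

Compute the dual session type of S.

send[Str].recv[Unit].μY.offer{err: send[Int].Y, ack: send[Bool].end}

recv[Str] → send[Str]
  send[Unit] → recv[Unit]
    μY → μY  (rec unchanged)
      select{err,ack} → offer{err,ack}  (internal→external)
        • err:
          recv[Int] → send[Int]
            Y self-dual
        • ack:
          recv[Bool] → send[Bool]
            end self-dual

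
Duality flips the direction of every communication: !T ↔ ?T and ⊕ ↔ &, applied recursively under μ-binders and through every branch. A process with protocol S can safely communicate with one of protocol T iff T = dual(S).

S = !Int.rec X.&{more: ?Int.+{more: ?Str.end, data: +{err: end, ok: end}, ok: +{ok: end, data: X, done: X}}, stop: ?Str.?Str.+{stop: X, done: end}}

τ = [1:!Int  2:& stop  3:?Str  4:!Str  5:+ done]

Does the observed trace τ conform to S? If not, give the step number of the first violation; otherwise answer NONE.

4

[1] !Int  ✓  cont: rec X.…
[2] & stop  ✓  cont: ?Str.?Str.+{stop: rec X.…, done: end}
[3] ?Str  ✓  cont: ?Str.+{stop: rec X.…, done: end}
[4] got !Str, protocol expects ?Str  ✗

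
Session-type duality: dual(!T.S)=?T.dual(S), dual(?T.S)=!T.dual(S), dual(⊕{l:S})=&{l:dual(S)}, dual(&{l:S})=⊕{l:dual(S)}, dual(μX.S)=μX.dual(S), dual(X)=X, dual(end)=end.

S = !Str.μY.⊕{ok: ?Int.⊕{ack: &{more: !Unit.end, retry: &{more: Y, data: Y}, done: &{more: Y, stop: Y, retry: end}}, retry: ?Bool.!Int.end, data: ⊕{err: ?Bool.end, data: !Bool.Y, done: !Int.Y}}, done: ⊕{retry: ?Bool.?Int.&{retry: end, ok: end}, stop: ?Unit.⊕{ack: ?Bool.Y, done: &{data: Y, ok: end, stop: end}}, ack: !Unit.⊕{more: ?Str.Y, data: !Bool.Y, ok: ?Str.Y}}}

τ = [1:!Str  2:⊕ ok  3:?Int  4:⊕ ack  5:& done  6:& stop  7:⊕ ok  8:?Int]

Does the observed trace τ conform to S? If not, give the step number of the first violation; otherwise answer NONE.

[1] !Str  ok  now at μY.…
[2] ⊕ ok  ok  now at ?Int.⊕{ack: &{more: !Unit.end, retry: &{more: μY.…, data: μY.…}, done: &{more: μY.…, stop: μY.…, retry: end}}, retry: ?Bool.!Int.end, data: ⊕{err: ?Bool.end, data: !Bool.μY.…, done: !Int.μY.…}}
[3] ?Int  ok  now at ⊕{ack: &{more: !Unit.end, retry: &{more: μY.…, data: μY.…}, done: &{more: μY.…, stop: μY.…, retry: end}}, retry: ?Bool.!Int.end, data: ⊕{err: ?Bool.end, data: !Bool.μY.…, done: !Int.μY.…}}
[4] ⊕ ack  ok  now at &{more: !Unit.end, retry: &{more: μY.…, data: μY.…}, done: &{more: μY.…, stop: μY.…, retry: end}}
[5] & done  ok  now at &{more: μY.…, stop: μY.…, retry: end}
[6] & stop  ok  now at μY.…
[7] ⊕ ok  ok  now at ?Int.⊕{ack: &{more: !Unit.end, retry: &{more: μY.…, data: μY.…}, done: &{more: μY.…, stop: μY.…, retry: end}}, retry: ?Bool.!Int.end, data: ⊕{err: ?Bool.end, data: !Bool.μY.…, done: !Int.μY.…}}
[8] ?Int  ok  now at ⊕{ack: &{more: !Unit.end, retry: &{more: μY.…, data: μY.…}, done: &{more: μY.…, stop: μY.…, retry: end}}, retry: ?Bool.!Int.end, data: ⊕{err: ?Bool.end, data: !Bool.μY.…, done: !Int.μY.…}}
trace exhausted — no violation

NONE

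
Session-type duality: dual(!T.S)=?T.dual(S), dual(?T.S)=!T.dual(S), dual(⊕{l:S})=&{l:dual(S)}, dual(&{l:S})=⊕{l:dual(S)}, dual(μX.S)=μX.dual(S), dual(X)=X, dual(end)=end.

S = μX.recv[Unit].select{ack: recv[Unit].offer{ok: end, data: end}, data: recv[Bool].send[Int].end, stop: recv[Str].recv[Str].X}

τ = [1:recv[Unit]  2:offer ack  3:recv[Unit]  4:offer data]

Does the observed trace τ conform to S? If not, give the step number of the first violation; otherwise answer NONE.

2

step 1: recv[Unit]  match  cont: select{ack: recv[Unit].offer{ok: end, data: end}, data: recv[Bool].send[Int].end, stop: recv[Str].recv[Str].μX.…}
step 2: got offer ack, protocol expects select ack or select data or select stop  ✗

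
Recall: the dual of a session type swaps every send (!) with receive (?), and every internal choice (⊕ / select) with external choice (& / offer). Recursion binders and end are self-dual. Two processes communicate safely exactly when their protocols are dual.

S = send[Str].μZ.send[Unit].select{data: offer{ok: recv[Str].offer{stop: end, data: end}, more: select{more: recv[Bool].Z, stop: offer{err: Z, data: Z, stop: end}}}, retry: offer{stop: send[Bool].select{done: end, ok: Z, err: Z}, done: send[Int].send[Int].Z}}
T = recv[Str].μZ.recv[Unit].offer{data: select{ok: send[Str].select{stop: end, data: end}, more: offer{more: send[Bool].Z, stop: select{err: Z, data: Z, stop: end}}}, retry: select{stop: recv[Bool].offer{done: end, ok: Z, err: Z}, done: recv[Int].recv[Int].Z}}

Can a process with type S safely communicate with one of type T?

YES

send[Str] vs recv[Str]  match
  μZ vs μZ  match (binder kept)
    send[Unit] vs recv[Unit]  match
      select{data,retry} vs offer{data,retry}  match same labels
        • data:
          offer{ok,more} vs select{ok,more}  match same labels
            • ok:
              recv[Str] vs send[Str]  match
                offer{stop,data} vs select{stop,data}  match same labels
                  • stop:
                    end vs end  match
                  • data:
                    end vs end  match
            • more:
              select{more,stop} vs offer{more,stop}  match same labels
                • more:
                  recv[Bool] vs send[Bool]  match
                    Z vs Z  match
                • stop:
                  offer{err,data,stop} vs select{err,data,stop}  match same labels
                    • err:
                      Z vs Z  match
                    • data:
                      Z vs Z  match
                    • stop:
                      end vs end  match
        • retry:
          offer{stop,done} vs select{stop,done}  match same labels
            • stop:
              send[Bool] vs recv[Bool]  match
                select{done,ok,err} vs offer{done,ok,err}  match same labels
                  • done:
                    end vs end  match
                  • ok:
                    Z vs Z  match
                  • err:
                    Z vs Z  match
            • done:
              send[Int] vs recv[Int]  match
                send[Int] vs recv[Int]  match
                  Z vs Z  match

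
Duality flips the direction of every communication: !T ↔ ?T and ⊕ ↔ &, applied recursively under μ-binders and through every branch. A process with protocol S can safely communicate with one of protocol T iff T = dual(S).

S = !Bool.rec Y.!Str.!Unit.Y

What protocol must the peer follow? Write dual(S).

?Bool.rec Y.?Str.?Unit.Y

!Bool = ?Bool
  rec Y = rec Y  (μ self-dual)
    !Str = ?Str
      !Unit = ?Unit
        Y ↦ Y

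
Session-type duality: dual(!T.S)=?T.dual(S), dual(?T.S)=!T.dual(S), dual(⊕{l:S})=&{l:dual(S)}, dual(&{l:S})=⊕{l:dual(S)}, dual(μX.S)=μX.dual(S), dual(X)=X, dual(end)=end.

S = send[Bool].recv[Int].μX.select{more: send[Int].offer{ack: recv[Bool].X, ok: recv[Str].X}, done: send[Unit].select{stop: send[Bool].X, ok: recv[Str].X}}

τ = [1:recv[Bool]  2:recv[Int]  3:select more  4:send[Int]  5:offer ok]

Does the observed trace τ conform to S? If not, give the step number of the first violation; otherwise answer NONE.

1

step 1: got recv[Bool], protocol expects send[Bool]  ✗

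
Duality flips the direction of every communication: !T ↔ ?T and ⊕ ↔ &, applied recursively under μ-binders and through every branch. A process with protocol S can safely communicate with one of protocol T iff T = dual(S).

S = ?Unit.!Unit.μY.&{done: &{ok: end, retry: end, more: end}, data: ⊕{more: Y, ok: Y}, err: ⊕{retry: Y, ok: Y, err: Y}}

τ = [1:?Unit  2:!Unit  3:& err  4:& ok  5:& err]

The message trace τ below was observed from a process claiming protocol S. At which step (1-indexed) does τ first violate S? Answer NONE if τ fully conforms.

4

@1 ?Unit  match  residual = !Unit.μY.…
@2 !Unit  match  residual = μY.…
@3 & err  match  residual = ⊕{retry: μY.…, ok: μY.…, err: μY.…}
@4 got & ok, protocol expects ⊕ retry or ⊕ ok or ⊕ err  ✗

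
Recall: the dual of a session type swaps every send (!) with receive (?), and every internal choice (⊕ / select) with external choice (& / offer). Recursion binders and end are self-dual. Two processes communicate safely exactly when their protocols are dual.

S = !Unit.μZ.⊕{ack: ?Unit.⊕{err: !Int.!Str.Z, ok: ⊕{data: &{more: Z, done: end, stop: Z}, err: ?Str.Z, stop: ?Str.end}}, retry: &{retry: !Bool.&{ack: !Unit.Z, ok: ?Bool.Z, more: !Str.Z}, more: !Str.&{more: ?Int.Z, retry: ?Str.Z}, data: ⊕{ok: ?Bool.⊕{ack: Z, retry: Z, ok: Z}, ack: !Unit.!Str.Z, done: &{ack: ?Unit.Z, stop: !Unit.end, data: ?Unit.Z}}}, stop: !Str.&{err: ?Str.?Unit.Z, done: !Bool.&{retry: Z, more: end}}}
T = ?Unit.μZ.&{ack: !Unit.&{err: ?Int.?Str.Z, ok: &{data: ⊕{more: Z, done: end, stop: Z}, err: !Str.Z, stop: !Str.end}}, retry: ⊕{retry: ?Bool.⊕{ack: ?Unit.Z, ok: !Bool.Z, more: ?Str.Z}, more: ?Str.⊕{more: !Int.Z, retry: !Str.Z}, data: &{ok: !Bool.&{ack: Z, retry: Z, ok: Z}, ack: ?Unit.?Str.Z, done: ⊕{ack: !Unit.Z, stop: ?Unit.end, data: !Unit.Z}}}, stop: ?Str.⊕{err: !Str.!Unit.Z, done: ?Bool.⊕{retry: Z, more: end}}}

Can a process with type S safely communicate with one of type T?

YES

!Unit ‖ ?Unit  ok
  μZ ‖ μZ  ok (binder kept)
    ⊕{ack,retry,stop} ‖ &{ack,retry,stop}  ok label sets agree
      [ack]
        ?Unit ‖ !Unit  ok
          ⊕{err,ok} ‖ &{err,ok}  ok label sets agree
            [err]
              !Int ‖ ?Int  ok
                !Str ‖ ?Str  ok
                  Z ‖ Z  ok
            [ok]
              ⊕{data,err,stop} ‖ &{data,err,stop}  ok label sets agree
                [data]
                  &{more,done,stop} ‖ ⊕{more,done,stop}  ok label sets agree
                    [more]
                      Z ‖ Z  ok
                    [done]
                      end ‖ end  ok
                    [stop]
                      Z ‖ Z  ok
                [err]
                  ?Str ‖ !Str  ok
                    Z ‖ Z  ok
                [stop]
                  ?Str ‖ !Str  ok
                    end ‖ end  ok
      [retry]
        &{retry,more,data} ‖ ⊕{retry,more,data}  ok label sets agree
          [retry]
            !Bool ‖ ?Bool  ok
              &{ack,ok,more} ‖ ⊕{ack,ok,more}  ok label sets agree
                [ack]
                  !Unit ‖ ?Unit  ok
                    Z ‖ Z  ok
                [ok]
                  ?Bool ‖ !Bool  ok
                    Z ‖ Z  ok
                [more]
                  !Str ‖ ?Str  ok
                    Z ‖ Z  ok
          [more]
            !Str ‖ ?Str  ok
              &{more,retry} ‖ ⊕{more,retry}  ok label sets agree
                [more]
                  ?Int ‖ !Int  ok
                    Z ‖ Z  ok
                [retry]
                  ?Str ‖ !Str  ok
                    Z ‖ Z  ok
          [data]
            ⊕{ok,ack,done} ‖ &{ok,ack,done}  ok label sets agree
              [ok]
                ?Bool ‖ !Bool  ok
                  ⊕{ack,retry,ok} ‖ &{ack,retry,ok}  ok label sets agree
                    [ack]
                      Z ‖ Z  ok
                    [retry]
                      Z ‖ Z  ok
                    [ok]
                      Z ‖ Z  ok
              [ack]
                !Unit ‖ ?Unit  ok
                  !Str ‖ ?Str  ok
                    Z ‖ Z  ok
              [done]
                &{ack,stop,data} ‖ ⊕{ack,stop,data}  ok label sets agree
                  [ack]
                    ?Unit ‖ !Unit  ok
                      Z ‖ Z  ok
                  [stop]
                    !Unit ‖ ?Unit  ok
                      end ‖ end  ok
                  [data]
                    ?Unit ‖ !Unit  ok
                      Z ‖ Z  ok
      [stop]
        !Str ‖ ?Str  ok
          &{err,done} ‖ ⊕{err,done}  ok label sets agree
            [err]
              ?Str ‖ !Str  ok
                ?Unit ‖ !Unit  ok
                  Z ‖ Z  ok
            [done]
              !Bool ‖ ?Bool  ok
                &{retry,more} ‖ ⊕{retry,more}  ok label sets agree
                  [retry]
                    Z ‖ Z  ok
                  [more]
                    end ‖ end  ok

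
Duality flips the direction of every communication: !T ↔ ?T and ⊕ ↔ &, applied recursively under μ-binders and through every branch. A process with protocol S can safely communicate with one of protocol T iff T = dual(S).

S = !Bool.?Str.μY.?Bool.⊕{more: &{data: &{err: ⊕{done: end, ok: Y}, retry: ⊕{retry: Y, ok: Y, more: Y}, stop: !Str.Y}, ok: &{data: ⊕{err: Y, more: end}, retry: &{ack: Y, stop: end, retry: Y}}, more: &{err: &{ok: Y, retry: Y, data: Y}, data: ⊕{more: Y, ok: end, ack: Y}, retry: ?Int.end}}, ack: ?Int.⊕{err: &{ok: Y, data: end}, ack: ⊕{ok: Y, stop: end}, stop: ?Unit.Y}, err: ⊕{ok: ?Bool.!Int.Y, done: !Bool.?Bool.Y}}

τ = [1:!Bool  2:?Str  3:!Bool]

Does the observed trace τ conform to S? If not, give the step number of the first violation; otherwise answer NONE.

3

step 1: !Bool  ✓  residual = ?Str.μY.…
step 2: ?Str  ✓  residual = μY.…
step 3: got !Bool, protocol expects ?Bool  ✗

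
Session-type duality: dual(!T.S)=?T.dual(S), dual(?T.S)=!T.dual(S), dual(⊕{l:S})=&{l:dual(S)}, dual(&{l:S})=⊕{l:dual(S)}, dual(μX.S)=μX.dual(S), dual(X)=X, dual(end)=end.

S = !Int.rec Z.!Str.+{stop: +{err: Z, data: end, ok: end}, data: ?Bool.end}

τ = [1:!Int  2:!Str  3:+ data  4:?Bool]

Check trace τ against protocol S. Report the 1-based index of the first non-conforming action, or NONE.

[1] !Int  ✓  cont: rec Z.…
[2] !Str  ✓  cont: +{stop: +{err: rec Z.…, data: end, ok: end}, data: ?Bool.end}
[3] + data  ✓  cont: ?Bool.end
[4] ?Bool  ✓  cont: end
all 4 steps conform

NONE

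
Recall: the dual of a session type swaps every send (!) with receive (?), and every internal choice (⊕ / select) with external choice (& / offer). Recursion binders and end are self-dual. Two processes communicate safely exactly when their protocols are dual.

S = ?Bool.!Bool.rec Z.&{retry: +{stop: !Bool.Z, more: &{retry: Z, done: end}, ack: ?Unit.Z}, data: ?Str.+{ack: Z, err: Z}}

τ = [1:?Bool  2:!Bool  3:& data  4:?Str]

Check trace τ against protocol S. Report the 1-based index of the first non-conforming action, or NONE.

[1] ?Bool  match  state: !Bool.rec Z.…
[2] !Bool  match  state: rec Z.…
[3] & data  match  state: ?Str.+{ack: rec Z.…, err: rec Z.…}
[4] ?Str  match  state: +{ack: rec Z.…, err: rec Z.…}
trace exhausted — no violation

NONE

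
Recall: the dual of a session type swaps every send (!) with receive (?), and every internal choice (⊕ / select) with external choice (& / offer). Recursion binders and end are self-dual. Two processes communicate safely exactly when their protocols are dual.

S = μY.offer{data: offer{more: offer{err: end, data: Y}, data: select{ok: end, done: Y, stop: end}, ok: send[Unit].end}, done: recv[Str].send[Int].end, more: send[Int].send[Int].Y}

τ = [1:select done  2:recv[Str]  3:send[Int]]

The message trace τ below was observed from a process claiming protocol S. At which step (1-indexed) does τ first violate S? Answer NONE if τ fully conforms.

1

[1] got select done, protocol expects offer data or offer done or offer more  ✗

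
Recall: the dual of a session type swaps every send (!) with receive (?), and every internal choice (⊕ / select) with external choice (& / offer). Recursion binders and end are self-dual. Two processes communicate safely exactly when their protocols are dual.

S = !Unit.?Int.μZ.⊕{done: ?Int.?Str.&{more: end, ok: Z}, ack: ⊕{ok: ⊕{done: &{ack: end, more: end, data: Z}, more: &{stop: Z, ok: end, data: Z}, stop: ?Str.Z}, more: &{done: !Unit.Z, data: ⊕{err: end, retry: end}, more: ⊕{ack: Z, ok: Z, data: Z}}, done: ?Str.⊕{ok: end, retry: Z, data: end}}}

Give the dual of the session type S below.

?Unit.!Int.μZ.&{done: !Int.!Str.⊕{more: end, ok: Z}, ack: &{ok: &{done: ⊕{ack: end, more: end, data: Z}, more: ⊕{stop: Z, ok: end, data: Z}, stop: !Str.Z}, more: ⊕{done: ?Unit.Z, data: &{err: end, retry: end}, more: &{ack: Z, ok: Z, data: Z}}, done: !Str.&{ok: end, retry: Z, data: end}}}

!Unit = ?Unit
  ?Int = !Int
    μZ = μZ  (binder kept)
      ⊕{done,ack} = &{done,ack}  (select→offer)
        • done:
          ?Int = !Int
            ?Str = !Str
              &{more,ok} = ⊕{more,ok}  (&→⊕)
                • more:
                  end ↦ end
                • ok:
                  Z ↦ Z
        • ack:
          ⊕{ok,more,done} = &{ok,more,done}  (select→offer)
            • ok:
              ⊕{done,more,stop} = &{done,more,stop}  (select→offer)
                • done:
                  &{ack,more,data} = ⊕{ack,more,data}  (&→⊕)
                    • ack:
                      end ↦ end
                    • more:
                      end ↦ end
                    • data:
                      Z ↦ Z
                • more:
                  &{stop,ok,data} = ⊕{stop,ok,data}  (&→⊕)
                    • stop:
                      Z ↦ Z
                    • ok:
                      end ↦ end
                    • data:
                      Z ↦ Z
                • stop:
                  ?Str = !Str
                    Z ↦ Z
            • more:
              &{done,data,more} = ⊕{done,data,more}  (&→⊕)
                • done:
                  !Unit = ?Unit
                    Z ↦ Z
                • data:
                  ⊕{err,retry} = &{err,retry}  (select→offer)
                    • err:
                      end ↦ end
                    • retry:
                      end ↦ end
                • more:
                  ⊕{ack,ok,data} = &{ack,ok,data}  (select→offer)
                    • ack:
                      Z ↦ Z
                    • ok:
                      Z ↦ Z
                    • data:
                      Z ↦ Z
            • done:
              ?Str = !Str
                ⊕{ok,retry,data} = &{ok,retry,data}  (select→offer)
                  • ok:
                    end ↦ end
                  • retry:
                    Z ↦ Z
                  • data:
                    end ↦ end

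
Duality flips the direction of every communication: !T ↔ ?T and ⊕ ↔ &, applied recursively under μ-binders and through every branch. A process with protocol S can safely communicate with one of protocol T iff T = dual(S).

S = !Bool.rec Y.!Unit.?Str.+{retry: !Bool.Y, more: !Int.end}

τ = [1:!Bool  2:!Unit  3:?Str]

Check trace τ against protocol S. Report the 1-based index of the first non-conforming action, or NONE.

NONE

[1] !Bool  ok  now at rec Y.…
[2] !Unit  ok  now at ?Str.+{retry: !Bool.rec Y.…, more: !Int.end}
[3] ?Str  ok  now at +{retry: !Bool.rec Y.…, more: !Int.end}
trace exhausted — no violation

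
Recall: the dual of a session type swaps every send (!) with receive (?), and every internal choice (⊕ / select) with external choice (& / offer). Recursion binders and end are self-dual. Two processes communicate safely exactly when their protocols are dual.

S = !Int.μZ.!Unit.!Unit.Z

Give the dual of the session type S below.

!Int ↦ ?Int
  μZ ↦ μZ  (μ self-dual)
    !Unit ↦ ?Unit
      !Unit ↦ ?Unit
        Z ↦ Z

?Int.μZ.?Unit.?Unit.Z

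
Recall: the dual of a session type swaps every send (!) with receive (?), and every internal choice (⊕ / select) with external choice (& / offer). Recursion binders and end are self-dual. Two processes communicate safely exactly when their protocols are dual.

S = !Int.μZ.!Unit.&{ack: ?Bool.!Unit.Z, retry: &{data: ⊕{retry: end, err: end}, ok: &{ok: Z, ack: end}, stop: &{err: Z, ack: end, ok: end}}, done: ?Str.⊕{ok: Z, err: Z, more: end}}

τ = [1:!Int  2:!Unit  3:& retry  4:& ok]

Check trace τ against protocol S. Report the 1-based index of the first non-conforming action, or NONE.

step 1: !Int  ✓  now at μZ.…
step 2: !Unit  ✓  now at &{ack: ?Bool.!Unit.μZ.…, retry: &{data: ⊕{retry: end, err: end}, ok: &{ok: μZ.…, ack: end}, stop: &{err: μZ.…, ack: end, ok: end}}, done: ?Str.⊕{ok: μZ.…, err: μZ.…, more: end}}
step 3: & retry  ✓  now at &{data: ⊕{retry: end, err: end}, ok: &{ok: μZ.…, ack: end}, stop: &{err: μZ.…, ack: end, ok: end}}
step 4: & ok  ✓  now at &{ok: μZ.…, ack: end}
trace exhausted — no violation

NONE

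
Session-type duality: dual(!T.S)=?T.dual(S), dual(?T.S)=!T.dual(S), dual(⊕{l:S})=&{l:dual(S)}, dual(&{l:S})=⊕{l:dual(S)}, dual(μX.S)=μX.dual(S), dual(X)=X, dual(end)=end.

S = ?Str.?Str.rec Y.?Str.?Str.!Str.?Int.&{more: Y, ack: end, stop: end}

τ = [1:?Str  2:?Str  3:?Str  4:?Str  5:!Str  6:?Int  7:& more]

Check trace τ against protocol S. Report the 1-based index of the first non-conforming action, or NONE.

[1] ?Str  ✓  residual = ?Str.rec Y.…
[2] ?Str  ✓  residual = rec Y.…
[3] ?Str  ✓  residual = ?Str.!Str.?Int.&{more: rec Y.…, ack: end, stop: end}
[4] ?Str  ✓  residual = !Str.?Int.&{more: rec Y.…, ack: end, stop: end}
[5] !Str  ✓  residual = ?Int.&{more: rec Y.…, ack: end, stop: end}
[6] ?Int  ✓  residual = &{more: rec Y.…, ack: end, stop: end}
[7] & more  ✓  residual = rec Y.…
all 7 steps conform

NONE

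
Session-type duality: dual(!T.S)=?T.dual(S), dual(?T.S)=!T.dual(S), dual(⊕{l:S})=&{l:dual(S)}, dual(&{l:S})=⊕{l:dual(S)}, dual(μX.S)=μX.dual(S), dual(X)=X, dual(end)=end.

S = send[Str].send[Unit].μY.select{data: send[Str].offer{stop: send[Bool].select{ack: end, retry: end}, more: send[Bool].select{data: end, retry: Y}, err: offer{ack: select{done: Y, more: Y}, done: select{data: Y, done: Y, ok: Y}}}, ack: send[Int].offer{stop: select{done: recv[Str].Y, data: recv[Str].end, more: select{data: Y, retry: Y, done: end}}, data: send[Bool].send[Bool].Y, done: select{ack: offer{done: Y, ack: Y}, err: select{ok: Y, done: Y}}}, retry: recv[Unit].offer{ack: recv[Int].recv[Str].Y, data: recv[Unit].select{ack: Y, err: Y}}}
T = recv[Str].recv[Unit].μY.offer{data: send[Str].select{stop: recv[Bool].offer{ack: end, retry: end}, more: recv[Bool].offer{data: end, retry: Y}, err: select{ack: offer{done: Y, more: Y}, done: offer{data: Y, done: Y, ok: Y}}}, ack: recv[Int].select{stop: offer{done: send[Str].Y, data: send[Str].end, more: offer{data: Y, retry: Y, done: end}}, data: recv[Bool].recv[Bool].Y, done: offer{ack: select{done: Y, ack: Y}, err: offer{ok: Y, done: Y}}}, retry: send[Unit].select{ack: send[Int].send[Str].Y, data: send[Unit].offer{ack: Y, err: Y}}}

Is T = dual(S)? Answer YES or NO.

send[Str] vs recv[Str]  ✓
  send[Unit] vs recv[Unit]  ✓
    μY vs μY  ✓ (μ self-dual)
      select{data,ack,retry} vs offer{data,ack,retry}  ✓ labels match
        • data:
          send[Str] vs send[Str]  ✗ same direction on both sides — not dual

NO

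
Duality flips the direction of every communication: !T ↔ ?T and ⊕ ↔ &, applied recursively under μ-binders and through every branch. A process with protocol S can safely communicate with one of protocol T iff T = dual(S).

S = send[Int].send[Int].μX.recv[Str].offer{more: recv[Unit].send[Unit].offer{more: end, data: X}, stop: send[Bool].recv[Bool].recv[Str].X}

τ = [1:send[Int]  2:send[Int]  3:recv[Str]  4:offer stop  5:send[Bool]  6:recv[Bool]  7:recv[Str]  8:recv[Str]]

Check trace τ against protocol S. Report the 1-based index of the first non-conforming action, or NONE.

NONE

@1 send[Int]  match  now at send[Int].μX.…
@2 send[Int]  match  now at μX.…
@3 recv[Str]  match  now at offer{more: recv[Unit].send[Unit].offer{more: end, data: μX.…}, stop: send[Bool].recv[Bool].recv[Str].μX.…}
@4 offer stop  match  now at send[Bool].recv[Bool].recv[Str].μX.…
@5 send[Bool]  match  now at recv[Bool].recv[Str].μX.…
@6 recv[Bool]  match  now at recv[Str].μX.…
@7 recv[Str]  match  now at μX.…
@8 recv[Str]  match  now at offer{more: recv[Unit].send[Unit].offer{more: end, data: μX.…}, stop: send[Bool].recv[Bool].recv[Str].μX.…}
trace exhausted — no violation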